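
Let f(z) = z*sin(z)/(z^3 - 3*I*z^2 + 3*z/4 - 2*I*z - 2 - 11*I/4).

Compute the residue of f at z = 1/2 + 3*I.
Write f(z) = P(z)/Q(z) with P(z) = z*sin(z) and Q(z) = z^3 - 3*I*z^2 + 3*z/4 - 2*I*z - 2 - 11*I/4.
The denominator factors as Q(z) = (z - I)*(z - 1/2 - 3*I)*(z + 1/2 + I), so z = 1/2 + 3*I is a simple zero of Q and P is analytic there; z = 1/2 + 3*I is therefore a simple pole and
  Res(f, z₀) = P(z₀)/Q'(z₀).

Q'(z) = 3*z^2 - 6*I*z + 3/4 - 2*I, so Q'(1/2 + 3*I) = -15/2 + 4*I.
P(1/2 + 3*I) = (1/2 + 3*I)*sin(1/2 + 3*I).

Res(f, 1/2 + 3*I) = ((1/2 + 3*I)*sin(1/2 + 3*I))/(-15/2 + 4*I) = (33/289 - 98*I/289)*sin(1/2 + 3*I)

Final answer: (33/289 - 98*I/289)*sin(1/2 + 3*I)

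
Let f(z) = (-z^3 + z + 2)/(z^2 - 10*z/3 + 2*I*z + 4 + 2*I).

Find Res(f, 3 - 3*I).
Write f(z) = P(z)/Q(z) with P(z) = -z^3 + z + 2 and Q(z) = z^2 - 10*z/3 + 2*I*z + 4 + 2*I.
The denominator factors as Q(z) = (z - 1/3 - I)*(z - 3 + 3*I), so z = 3 - 3*I is a simple zero of Q and P is analytic there; z = 3 - 3*I is therefore a simple pole and
  Res(f, z₀) = P(z₀)/Q'(z₀).

Q'(z) = 2*z - 10/3 + 2*I, so Q'(3 - 3*I) = 8/3 - 4*I.
P(3 - 3*I) = 59 + 51*I.

Res(f, 3 - 3*I) = (59 + 51*I)/(8/3 - 4*I) = -105/52 + 837*I/52

Final answer: -105/52 + 837*I/52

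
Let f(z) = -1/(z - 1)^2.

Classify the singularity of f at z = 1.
pole of order 2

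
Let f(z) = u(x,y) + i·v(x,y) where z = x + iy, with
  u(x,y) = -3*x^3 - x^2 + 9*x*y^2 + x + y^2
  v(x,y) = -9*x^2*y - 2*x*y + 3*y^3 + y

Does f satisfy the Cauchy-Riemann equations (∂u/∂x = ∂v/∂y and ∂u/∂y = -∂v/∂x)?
∂u/∂x = -9*x^2 - 2*x + 9*y^2 + 1
∂v/∂y = -9*x^2 - 2*x + 9*y^2 + 1
∂u/∂y = 18*x*y + 2*y
∂v/∂x = -18*x*y - 2*y
∂u/∂x = ∂v/∂y and ∂u/∂y = -∂v/∂x hold identically; f is analytic.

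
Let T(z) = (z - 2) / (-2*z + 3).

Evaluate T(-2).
Substitute z = -2:
  numerator:   (-2) - 2 = -4
  denominator: -2*(-2) + 3 = 7
T(-2) = (-4)/(7) = -4/7

Final answer: -4/7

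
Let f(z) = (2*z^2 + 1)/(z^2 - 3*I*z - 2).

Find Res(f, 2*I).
7*I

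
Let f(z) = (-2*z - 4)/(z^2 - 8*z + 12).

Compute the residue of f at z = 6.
-4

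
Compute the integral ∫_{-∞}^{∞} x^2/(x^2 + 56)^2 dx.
Let f(z) = z^2/(z^2 + 56)^2. The denominator has no real zeros and deg Q - deg P = 2 ≥ 2, so the integral of f over the upper semicircle |z| = R tends to 0 as R → ∞. Closing the contour in the upper half-plane,
  ∫_{-∞}^{∞} f(x) dx = 2πi · Σ Res(f, z_k)  over the poles with Im z_k > 0.

Zeros of the denominator: z^2 + 56 = 0 gives z = ±2*sqrt(14)*I.
Upper half-plane: z = 2*sqrt(14)*I (a pole of order 2).

Write f(z) = g(z)/(z - 2*sqrt(14)*I)^2 with g(z) = z^2/(z + 2*sqrt(14)*I)^2. For a double pole, Res(f, z₀) = g'(z₀):
  g'(z) = 4*sqrt(14)*I*z/(z + 2*sqrt(14)*I)^3
  Res(f, 2*sqrt(14)*I) = g'(2*sqrt(14)*I) = -sqrt(14)*I/112

∫_{-∞}^{∞} f(x) dx = 2πi · (-sqrt(14)*I/112) = sqrt(14)*pi/56

Final answer: sqrt(14)*pi/56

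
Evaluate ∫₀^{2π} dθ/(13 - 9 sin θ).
sqrt(22)*pi/22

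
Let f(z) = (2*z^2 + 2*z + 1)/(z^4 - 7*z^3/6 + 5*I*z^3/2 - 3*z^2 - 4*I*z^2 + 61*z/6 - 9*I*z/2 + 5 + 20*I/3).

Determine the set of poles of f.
The singularities of f are the zeros of the denominator. Factoring,
  z^4 - 7*z^3/6 + 5*I*z^3/2 - 3*z^2 - 4*I*z^2 + 61*z/6 - 9*I*z/2 + 5 + 20*I/3 = (z + 3/2 + I/2)*(z - 2 - I)*(z - 1 + 2*I)*(z + 1/3 + I)
so the candidates are z = -3/2 - I/2, z = 2 + I, z = 1 - 2*I, z = -1/3 - I.

Check the numerator P(z) = 2*z^2 + 2*z + 1 at each one:
  P(-3/2 - I/2) = 2 + 2*I ≠ 0, so z = -3/2 - I/2 is a (simple) pole.
  P(2 + I) = 11 + 10*I ≠ 0, so z = 2 + I is a (simple) pole.
  P(1 - 2*I) = -3 - 12*I ≠ 0, so z = 1 - 2*I is a (simple) pole.
  P(-1/3 - I) = -13/9 - 2*I/3 ≠ 0, so z = -1/3 - I is a (simple) pole.

Poles of f: {-3/2 - I/2, -1/3 - I, 1 - 2*I, 2 + I}

Final answer: {-3/2 - I/2, -1/3 - I, 1 - 2*I, 2 + I}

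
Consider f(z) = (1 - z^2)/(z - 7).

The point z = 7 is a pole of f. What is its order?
1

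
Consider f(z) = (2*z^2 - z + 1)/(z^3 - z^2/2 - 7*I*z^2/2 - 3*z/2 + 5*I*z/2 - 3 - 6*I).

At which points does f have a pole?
The singularities of f are the zeros of the denominator. Factoring,
  z^3 - z^2/2 - 7*I*z^2/2 - 3*z/2 + 5*I*z/2 - 3 - 6*I = (z + I)*(z + 1 - 3*I)*(z - 3/2 - 3*I/2)
so the candidates are z = -I, z = -1 + 3*I, z = 3/2 + 3*I/2.

Check the numerator P(z) = 2*z^2 - z + 1 at each one:
  P(-I) = -1 + I ≠ 0, so z = -I is a (simple) pole.
  P(-1 + 3*I) = -14 - 15*I ≠ 0, so z = -1 + 3*I is a (simple) pole.
  P(3/2 + 3*I/2) = -1/2 + 15*I/2 ≠ 0, so z = 3/2 + 3*I/2 is a (simple) pole.

Poles of f: {-1 + 3*I, -I, 3/2 + 3*I/2}

Final answer: {-1 + 3*I, -I, 3/2 + 3*I/2}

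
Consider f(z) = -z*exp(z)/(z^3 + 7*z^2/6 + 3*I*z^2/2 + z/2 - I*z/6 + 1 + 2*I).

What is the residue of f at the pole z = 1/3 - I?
Write f(z) = P(z)/Q(z) with P(z) = -z*exp(z) and Q(z) = z^3 + 7*z^2/6 + 3*I*z^2/2 + z/2 - I*z/6 + 1 + 2*I.
The denominator factors as Q(z) = (z + 3/2 + 3*I/2)*(z - 1/3 + I)*(z - I), so z = 1/3 - I is a simple zero of Q and P is analytic there; z = 1/3 - I is therefore a simple pole and
  Res(f, z₀) = P(z₀)/Q'(z₀).

Q'(z) = 3*z^2 + 7*z/3 + 3*I*z + 1/2 - I/6, so Q'(1/3 - I) = 29/18 - 7*I/2.
P(1/3 - I) = (-1/3 + I)*exp(1/3 - I).

Res(f, 1/3 - I) = ((-1/3 + I)*exp(1/3 - I))/(29/18 - 7*I/2) = (-654/2405 + 72*I/2405)*exp(1/3 - I)

Final answer: (-654/2405 + 72*I/2405)*exp(1/3 - I)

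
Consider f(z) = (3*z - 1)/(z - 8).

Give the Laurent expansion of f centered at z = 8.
Put w = z - (8), i.e. z = w + 8. The denominator is w, so it suffices to rewrite the numerator in powers of w.

P(z) = 3*z - 1
P(w + 8) = 23 + 3*w

Dividing each term by w:
  f = 23/w + 3

Substituting back w = z - 8:
  f(z) = 23/(z - 8) + 3

The series is finite because the numerator is a polynomial; the negative powers form the principal part, and the coefficient of 1/(z - 8) gives Res(f, 8) = 23.

Final answer: 23/(z - 8) + 3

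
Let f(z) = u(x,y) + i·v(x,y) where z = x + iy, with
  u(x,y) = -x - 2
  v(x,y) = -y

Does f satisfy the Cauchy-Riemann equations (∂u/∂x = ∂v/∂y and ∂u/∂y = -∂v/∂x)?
∂u/∂x = -1
∂v/∂y = -1
∂u/∂y = 0
∂v/∂x = 0
∂u/∂x = ∂v/∂y and ∂u/∂y = -∂v/∂x hold identically; f is analytic.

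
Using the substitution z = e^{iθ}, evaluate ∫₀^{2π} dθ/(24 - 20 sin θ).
sqrt(11)*pi/22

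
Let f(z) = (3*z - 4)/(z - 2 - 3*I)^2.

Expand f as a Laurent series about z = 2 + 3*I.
Put w = z - (2 + 3*I), i.e. z = w + 2 + 3*I. The denominator is w^2, so it suffices to rewrite the numerator in powers of w.

P(z) = 3*z - 4
P(w + 2 + 3*I) = 2 + 9*I + 3*w

Dividing each term by w^2:
  f = (2 + 9*I)/w^2 + 3/w

Substituting back w = z - 2 - 3*I:
  f(z) = (2 + 9*I)/(z - 2 - 3*I)^2 + 3/(z - 2 - 3*I)

The series is finite because the numerator is a polynomial; the negative powers form the principal part, and the coefficient of 1/(z - 2 - 3*I) gives Res(f, 2 + 3*I) = 3.

Final answer: (2 + 9*I)/(z - 2 - 3*I)^2 + 3/(z - 2 - 3*I)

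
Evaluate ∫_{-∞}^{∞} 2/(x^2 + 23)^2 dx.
sqrt(23)*pi/529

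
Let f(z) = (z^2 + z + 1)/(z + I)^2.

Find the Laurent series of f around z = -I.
Put w = z - (-I), i.e. z = w - I. The denominator is w^2, so it suffices to rewrite the numerator in powers of w.

P(z) = z^2 + z + 1
P(w - I) = -I + (1 - 2*I)*w + w^2

Dividing each term by w^2:
  f = -I/w^2 + (1 - 2*I)/w + 1

Substituting back w = z + I:
  f(z) = -I/(z + I)^2 + (1 - 2*I)/(z + I) + 1

The series is finite because the numerator is a polynomial; the negative powers form the principal part, and the coefficient of 1/(z + I) gives Res(f, -I) = 1 - 2*I.

Final answer: -I/(z + I)^2 + (1 - 2*I)/(z + I) + 1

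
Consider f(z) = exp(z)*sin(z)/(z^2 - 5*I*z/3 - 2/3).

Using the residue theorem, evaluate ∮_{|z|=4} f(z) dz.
By the residue theorem, ∮_C f(z) dz = 2πi · (sum of the residues of f at the poles inside |z| = 4).

The denominator factors as (z - I)*(z - 2*I/3), so the singularities of f are simple poles at z = I, z = 2*I/3.
  |I|² = 1 < 16 = 4², so this pole is inside the contour.
  |2*I/3|² = 4/9 < 16 = 4², so this pole is inside the contour.

With P(z) = exp(z)*sin(z) and Q(z) = z^2 - 5*I*z/3 - 2/3, each pole is simple, so Res(f, z₀) = P(z₀)/Q'(z₀) with Q'(z) = 2*z - 5*I/3.
  Res(f, I) = P(I)/Q'(I) = (I*exp(I)*sinh(1))/(I/3) = 3*exp(I)*sinh(1)
  Res(f, 2*I/3) = P(2*I/3)/Q'(2*I/3) = (I*exp(2*I/3)*sinh(2/3))/(-I/3) = -3*exp(2*I/3)*sinh(2/3)

Sum of residues inside C: -3*exp(2*I/3)*sinh(2/3) + 3*exp(I)*sinh(1)
∮_C f(z) dz = 2πi · (-3*exp(2*I/3)*sinh(2/3) + 3*exp(I)*sinh(1)) = -6*I*pi*exp(2*I/3)*sinh(2/3) + 6*I*pi*exp(I)*sinh(1)

Final answer: -6*I*pi*exp(2*I/3)*sinh(2/3) + 6*I*pi*exp(I)*sinh(1)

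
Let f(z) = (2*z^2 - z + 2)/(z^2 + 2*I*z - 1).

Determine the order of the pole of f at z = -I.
2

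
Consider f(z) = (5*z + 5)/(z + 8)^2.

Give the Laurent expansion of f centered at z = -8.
Put w = z - (-8), i.e. z = w - 8. The denominator is w^2, so it suffices to rewrite the numerator in powers of w.

P(z) = 5*z + 5
P(w - 8) = -35 + 5*w

Dividing each term by w^2:
  f = -35/w^2 + 5/w

Substituting back w = z + 8:
  f(z) = -35/(z + 8)^2 + 5/(z + 8)

The series is finite because the numerator is a polynomial; the negative powers form the principal part, and the coefficient of 1/(z + 8) gives Res(f, -8) = 5.

Final answer: -35/(z + 8)^2 + 5/(z + 8)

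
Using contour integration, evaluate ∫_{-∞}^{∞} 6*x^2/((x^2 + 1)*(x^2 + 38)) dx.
Let f(z) = 6*z^2/((z^2 + 1)*(z^2 + 38)). The denominator has no real zeros and deg Q - deg P = 2 ≥ 2, so the integral of f over the upper semicircle |z| = R tends to 0 as R → ∞. Closing the contour in the upper half-plane,
  ∫_{-∞}^{∞} f(x) dx = 2πi · Σ Res(f, z_k)  over the poles with Im z_k > 0.

Zeros of the denominator: z^2 + 38 = 0 gives z = ±sqrt(38)*I; z^2 + 1 = 0 gives z = ±I.
Upper half-plane: z = I, z = sqrt(38)*I (simple).

Each pole is a simple zero of Q(z) = z^4 + 39*z^2 + 38, so Res(f, z₀) = P(z₀)/Q'(z₀) with P(z) = 6*z^2, Q'(z) = 4*z^3 + 78*z:
  Res(f, I) = (-6)/(74*I) = 3*I/37
  Res(f, sqrt(38)*I) = (-228)/(-74*sqrt(38)*I) = -3*sqrt(38)*I/37

Sum of residues: 3*I*(1 - sqrt(38))/37
∫_{-∞}^{∞} f(x) dx = 2πi · (3*I*(1 - sqrt(38))/37) = 6*pi*(-1 + sqrt(38))/37

Final answer: 6*pi*(-1 + sqrt(38))/37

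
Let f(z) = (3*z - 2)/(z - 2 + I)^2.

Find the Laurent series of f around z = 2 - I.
Put w = z - (2 - I), i.e. z = w + 2 - I. The denominator is w^2, so it suffices to rewrite the numerator in powers of w.

P(z) = 3*z - 2
P(w + 2 - I) = 4 - 3*I + 3*w

Dividing each term by w^2:
  f = (4 - 3*I)/w^2 + 3/w

Substituting back w = z - 2 + I:
  f(z) = (4 - 3*I)/(z - 2 + I)^2 + 3/(z - 2 + I)

The series is finite because the numerator is a polynomial; the negative powers form the principal part, and the coefficient of 1/(z - 2 + I) gives Res(f, 2 - I) = 3.

Final answer: (4 - 3*I)/(z - 2 + I)^2 + 3/(z - 2 + I)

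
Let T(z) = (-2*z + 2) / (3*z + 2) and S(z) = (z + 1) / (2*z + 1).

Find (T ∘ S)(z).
2*z/(7*z + 5)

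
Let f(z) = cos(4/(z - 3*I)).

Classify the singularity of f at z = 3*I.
Let u = z - 3*I. Then
  cos(4/u) = Σ_{k≥0} (-1)^k (4)^(2k)/((2k)!·u^(2k)) = 1 - 8/u^2 + 32/(3*u^4) + ...
which has infinitely many negative powers of u, so cos(4/(z - 3*I)) has an essential singularity at z = 3*I.
So the singularity is essential.

Final answer: essential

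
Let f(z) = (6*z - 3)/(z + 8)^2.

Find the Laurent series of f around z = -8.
Put w = z - (-8), i.e. z = w - 8. The denominator is w^2, so it suffices to rewrite the numerator in powers of w.

P(z) = 6*z - 3
P(w - 8) = -51 + 6*w

Dividing each term by w^2:
  f = -51/w^2 + 6/w

Substituting back w = z + 8:
  f(z) = -51/(z + 8)^2 + 6/(z + 8)

The series is finite because the numerator is a polynomial; the negative powers form the principal part, and the coefficient of 1/(z + 8) gives Res(f, -8) = 6.

Final answer: -51/(z + 8)^2 + 6/(z + 8)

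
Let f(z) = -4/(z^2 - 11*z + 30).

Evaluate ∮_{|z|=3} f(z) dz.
By the residue theorem, ∮_C f(z) dz = 2πi · (sum of the residues of f at the poles inside |z| = 3).

The denominator factors as (z - 5)*(z - 6), so the singularities of f are simple poles at z = 5, z = 6.
  |5|² = 25 > 9 = 3², so this pole is outside the contour.
  |6|² = 36 > 9 = 3², so this pole is outside the contour.

No pole lies inside the contour, so f is analytic on and inside C and the integral is 0 (Cauchy's theorem).

Final answer: 0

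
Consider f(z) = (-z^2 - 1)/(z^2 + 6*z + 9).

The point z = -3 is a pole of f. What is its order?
Factor the denominator:
  z^2 + 6*z + 9 = (z + 3)^2

The numerator P(z) = -z^2 - 1 has P(-3) = -10 ≠ 0, so no factor of (z + 3) cancels.
Near z = -3 we can therefore write f(z) = g(z)/(z + 3)^2 with g analytic at -3 and g(-3) ≠ 0 (g is just the numerator).

Hence z = -3 is a pole of order 2.

Final answer: 2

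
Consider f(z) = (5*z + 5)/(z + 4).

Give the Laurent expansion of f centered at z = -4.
Put w = z - (-4), i.e. z = w - 4. The denominator is w, so it suffices to rewrite the numerator in powers of w.

P(z) = 5*z + 5
P(w - 4) = -15 + 5*w

Dividing each term by w:
  f = -15/w + 5

Substituting back w = z + 4:
  f(z) = -15/(z + 4) + 5

The series is finite because the numerator is a polynomial; the negative powers form the principal part, and the coefficient of 1/(z + 4) gives Res(f, -4) = -15.

Final answer: -15/(z + 4) + 5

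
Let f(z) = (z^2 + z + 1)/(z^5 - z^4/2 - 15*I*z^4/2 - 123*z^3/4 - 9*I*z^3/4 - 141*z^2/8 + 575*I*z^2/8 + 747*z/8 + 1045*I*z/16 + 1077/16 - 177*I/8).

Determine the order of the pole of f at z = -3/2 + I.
3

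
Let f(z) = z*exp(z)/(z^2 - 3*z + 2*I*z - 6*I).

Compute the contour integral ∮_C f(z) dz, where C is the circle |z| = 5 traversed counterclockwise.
By the residue theorem, ∮_C f(z) dz = 2πi · (sum of the residues of f at the poles inside |z| = 5).

The denominator factors as (z - 3)*(z + 2*I), so the singularities of f are simple poles at z = 3, z = -2*I.
  |3|² = 9 < 25 = 5², so this pole is inside the contour.
  |-2*I|² = 4 < 25 = 5², so this pole is inside the contour.

With P(z) = z*exp(z) and Q(z) = z^2 - 3*z + 2*I*z - 6*I, each pole is simple, so Res(f, z₀) = P(z₀)/Q'(z₀) with Q'(z) = 2*z - 3 + 2*I.
  Res(f, 3) = P(3)/Q'(3) = (3*exp(3))/(3 + 2*I) = (9/13 - 6*I/13)*exp(3)
  Res(f, -2*I) = P(-2*I)/Q'(-2*I) = (-2*I*exp(-2*I))/(-3 - 2*I) = (4/13 + 6*I/13)*exp(-2*I)

Sum of residues inside C: (9/13 - 6*I/13)*exp(3) + (4/13 + 6*I/13)*exp(-2*I)
∮_C f(z) dz = 2πi · ((9/13 - 6*I/13)*exp(3) + (4/13 + 6*I/13)*exp(-2*I)) = pi*(-12/13 + 8*I/13)*exp(-2*I) + pi*(12/13 + 18*I/13)*exp(3)

Final answer: pi*(-12/13 + 8*I/13)*exp(-2*I) + pi*(12/13 + 18*I/13)*exp(3)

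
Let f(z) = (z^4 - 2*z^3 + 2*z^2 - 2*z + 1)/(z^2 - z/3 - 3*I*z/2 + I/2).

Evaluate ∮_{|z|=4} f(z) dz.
By the residue theorem, ∮_C f(z) dz = 2πi · (sum of the residues of f at the poles inside |z| = 4).

The denominator factors as (z - 3*I/2)*(z - 1/3), so the singularities of f are simple poles at z = 3*I/2, z = 1/3.
  |3*I/2|² = 9/4 < 16 = 4², so this pole is inside the contour.
  |1/3|² = 1/9 < 16 = 4², so this pole is inside the contour.

With P(z) = z^4 - 2*z^3 + 2*z^2 - 2*z + 1 and Q(z) = z^2 - z/3 - 3*I*z/2 + I/2, each pole is simple, so Res(f, z₀) = P(z₀)/Q'(z₀) with Q'(z) = 2*z - 1/3 - 3*I/2.
  Res(f, 3*I/2) = P(3*I/2)/Q'(3*I/2) = (25/16 + 15*I/4)/(-1/3 + 3*I/2) = 147/68 - 207*I/136
  Res(f, 1/3) = P(1/3)/Q'(1/3) = (40/81)/(1/3 - 3*I/2) = 32/459 + 16*I/51

Sum of residues inside C: 241/108 - 29*I/24
∮_C f(z) dz = 2πi · (241/108 - 29*I/24) = pi*(29/12 + 241*I/54)

Final answer: pi*(29/12 + 241*I/54)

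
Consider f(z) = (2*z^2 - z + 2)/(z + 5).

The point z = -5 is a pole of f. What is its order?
Factor the denominator:
  z + 5 = (z + 5)

The numerator P(z) = 2*z^2 - z + 2 has P(-5) = 57 ≠ 0, so no factor of (z + 5) cancels.
Near z = -5 we can therefore write f(z) = g(z)/(z + 5) with g analytic at -5 and g(-5) ≠ 0 (g is just the numerator).

Hence z = -5 is a pole of order 1.

Final answer: 1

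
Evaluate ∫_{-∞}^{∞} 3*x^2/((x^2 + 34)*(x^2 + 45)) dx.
Let f(z) = 3*z^2/((z^2 + 34)*(z^2 + 45)). The denominator has no real zeros and deg Q - deg P = 2 ≥ 2, so the integral of f over the upper semicircle |z| = R tends to 0 as R → ∞. Closing the contour in the upper half-plane,
  ∫_{-∞}^{∞} f(x) dx = 2πi · Σ Res(f, z_k)  over the poles with Im z_k > 0.

Zeros of the denominator: z^2 + 45 = 0 gives z = ±3*sqrt(5)*I; z^2 + 34 = 0 gives z = ±sqrt(34)*I.
Upper half-plane: z = sqrt(34)*I, z = 3*sqrt(5)*I (simple).

Each pole is a simple zero of Q(z) = z^4 + 79*z^2 + 1530, so Res(f, z₀) = P(z₀)/Q'(z₀) with P(z) = 3*z^2, Q'(z) = 4*z^3 + 158*z:
  Res(f, sqrt(34)*I) = (-102)/(22*sqrt(34)*I) = 3*sqrt(34)*I/22
  Res(f, 3*sqrt(5)*I) = (-135)/(-66*sqrt(5)*I) = -9*sqrt(5)*I/22

Sum of residues: 3*I*(-3*sqrt(5) + sqrt(34))/22
∫_{-∞}^{∞} f(x) dx = 2πi · (3*I*(-3*sqrt(5) + sqrt(34))/22) = 3*pi*(-sqrt(34) + 3*sqrt(5))/11

Final answer: 3*pi*(-sqrt(34) + 3*sqrt(5))/11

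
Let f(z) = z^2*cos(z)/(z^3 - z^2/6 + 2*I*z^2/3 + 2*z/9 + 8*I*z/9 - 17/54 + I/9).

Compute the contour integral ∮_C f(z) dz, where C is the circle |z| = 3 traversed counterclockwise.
By the residue theorem, ∮_C f(z) dz = 2πi · (sum of the residues of f at the poles inside |z| = 3).

The denominator factors as (z - 2/3 + I)*(z + I/3)*(z + 1/2 - 2*I/3), so the singularities of f are simple poles at z = 2/3 - I, z = -I/3, z = -1/2 + 2*I/3.
  |2/3 - I|² = 13/9 < 9 = 3², so this pole is inside the contour.
  |-I/3|² = 1/9 < 9 = 3², so this pole is inside the contour.
  |-1/2 + 2*I/3|² = 25/36 < 9 = 3², so this pole is inside the contour.

With P(z) = z^2*cos(z) and Q(z) = z^3 - z^2/6 + 2*I*z^2/3 + 2*z/9 + 8*I*z/9 - 17/54 + I/9, each pole is simple, so Res(f, z₀) = P(z₀)/Q'(z₀) with Q'(z) = 3*z^2 - z/3 + 4*I*z/3 + 2/9 + 8*I/9.
  Res(f, 2/3 - I) = P(2/3 - I)/Q'(2/3 - I) = ((-5/9 - 4*I/3)*cos(2/3 - I))/(-1/3 - 17*I/9) = (219/298 - 49*I/298)*cos(2/3 - I)
  Res(f, -I/3) = P(-I/3)/Q'(-I/3) = (-cosh(1/3)/9)/(1/3 + I) = (-1/30 + I/10)*cosh(1/3)
  Res(f, -1/2 + 2*I/3) = P(-1/2 + 2*I/3)/Q'(-1/2 + 2*I/3) = ((-7/36 - 2*I/3)*cos(1/2 - 2*I/3))/(-13/12 - 2*I) = (667/2235 + 48*I/745)*cos(1/2 - 2*I/3)

Sum of residues inside C: (-1/30 + I/10)*cosh(1/3) + (667/2235 + 48*I/745)*cos(1/2 - 2*I/3) + (219/298 - 49*I/298)*cos(2/3 - I)
∮_C f(z) dz = 2πi · ((-1/30 + I/10)*cosh(1/3) + (667/2235 + 48*I/745)*cos(1/2 - 2*I/3) + (219/298 - 49*I/298)*cos(2/3 - I)) = pi*(-1/5 - I/15)*cosh(1/3) + pi*(-96/745 + 1334*I/2235)*cos(1/2 - 2*I/3) + pi*(49/149 + 219*I/149)*cos(2/3 - I)

Final answer: pi*(-1/5 - I/15)*cosh(1/3) + pi*(-96/745 + 1334*I/2235)*cos(1/2 - 2*I/3) + pi*(49/149 + 219*I/149)*cos(2/3 - I)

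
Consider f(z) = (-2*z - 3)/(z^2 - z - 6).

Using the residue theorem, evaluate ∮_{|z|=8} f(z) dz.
-4*I*pi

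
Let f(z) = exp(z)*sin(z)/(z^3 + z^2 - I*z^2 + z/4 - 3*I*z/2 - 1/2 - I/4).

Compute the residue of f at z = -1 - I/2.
Write f(z) = P(z)/Q(z) with P(z) = exp(z)*sin(z) and Q(z) = z^3 + z^2 - I*z^2 + z/4 - 3*I*z/2 - 1/2 - I/4.
The denominator factors as Q(z) = (z - I)*(z + 1 + I/2)*(z - I/2), so z = -1 - I/2 is a simple zero of Q and P is analytic there; z = -1 - I/2 is therefore a simple pole and
  Res(f, z₀) = P(z₀)/Q'(z₀).

Q'(z) = 3*z^2 + 2*z - 2*I*z + 1/4 - 3*I/2, so Q'(-1 - I/2) = -1/2 + 5*I/2.
P(-1 - I/2) = -exp(-1 - I/2)*sin(1 + I/2).

Res(f, -1 - I/2) = (-exp(-1 - I/2)*sin(1 + I/2))/(-1/2 + 5*I/2) = (1/13 + 5*I/13)*exp(-1 - I/2)*sin(1 + I/2)

Final answer: (1/13 + 5*I/13)*exp(-1 - I/2)*sin(1 + I/2)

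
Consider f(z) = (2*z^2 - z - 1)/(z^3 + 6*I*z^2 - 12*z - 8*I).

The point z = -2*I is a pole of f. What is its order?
3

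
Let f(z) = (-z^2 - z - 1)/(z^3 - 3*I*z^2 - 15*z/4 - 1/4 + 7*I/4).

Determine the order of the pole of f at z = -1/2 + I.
2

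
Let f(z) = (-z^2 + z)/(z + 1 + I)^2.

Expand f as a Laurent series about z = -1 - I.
Put w = z - (-1 - I), i.e. z = w - 1 - I. The denominator is w^2, so it suffices to rewrite the numerator in powers of w.

P(z) = -z^2 + z
P(w - 1 - I) = -1 - 3*I + (3 + 2*I)*w - w^2

Dividing each term by w^2:
  f = (-1 - 3*I)/w^2 + (3 + 2*I)/w - 1

Substituting back w = z + 1 + I:
  f(z) = (-1 - 3*I)/(z + 1 + I)^2 + (3 + 2*I)/(z + 1 + I) - 1

The series is finite because the numerator is a polynomial; the negative powers form the principal part, and the coefficient of 1/(z + 1 + I) gives Res(f, -1 - I) = 3 + 2*I.

Final answer: (-1 - 3*I)/(z + 1 + I)^2 + (3 + 2*I)/(z + 1 + I) - 1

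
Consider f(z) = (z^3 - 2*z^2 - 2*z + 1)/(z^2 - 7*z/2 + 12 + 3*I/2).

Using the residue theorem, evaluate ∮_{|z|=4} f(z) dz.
pi*(3 - 35*I/2)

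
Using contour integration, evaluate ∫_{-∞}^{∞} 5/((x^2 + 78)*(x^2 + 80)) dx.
Let f(z) = 5/((z^2 + 78)*(z^2 + 80)). The denominator has no real zeros and deg Q - deg P = 4 ≥ 2, so the integral of f over the upper semicircle |z| = R tends to 0 as R → ∞. Closing the contour in the upper half-plane,
  ∫_{-∞}^{∞} f(x) dx = 2πi · Σ Res(f, z_k)  over the poles with Im z_k > 0.

Zeros of the denominator: z^2 + 78 = 0 gives z = ±sqrt(78)*I; z^2 + 80 = 0 gives z = ±4*sqrt(5)*I.
Upper half-plane: z = 4*sqrt(5)*I, z = sqrt(78)*I (simple).

Each pole is a simple zero of Q(z) = z^4 + 158*z^2 + 6240, so Res(f, z₀) = P(z₀)/Q'(z₀) with P(z) = 5, Q'(z) = 4*z^3 + 316*z:
  Res(f, 4*sqrt(5)*I) = (5)/(-16*sqrt(5)*I) = sqrt(5)*I/16
  Res(f, sqrt(78)*I) = (5)/(4*sqrt(78)*I) = -5*sqrt(78)*I/312

Sum of residues: I*(-10*sqrt(78) + 39*sqrt(5))/624
∫_{-∞}^{∞} f(x) dx = 2πi · (I*(-10*sqrt(78) + 39*sqrt(5))/624) = pi*(-39*sqrt(5) + 10*sqrt(78))/312

Final answer: pi*(-39*sqrt(5) + 10*sqrt(78))/312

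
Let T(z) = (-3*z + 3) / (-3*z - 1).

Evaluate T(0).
Substitute z = 0:
  numerator:   -3*(0) + 3 = 3
  denominator: -3*(0) - 1 = -1
T(0) = (3)/(-1) = -3

Final answer: -3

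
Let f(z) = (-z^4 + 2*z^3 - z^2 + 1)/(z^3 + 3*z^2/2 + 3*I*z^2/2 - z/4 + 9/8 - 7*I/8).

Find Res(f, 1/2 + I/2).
-3/325 - 54*I/325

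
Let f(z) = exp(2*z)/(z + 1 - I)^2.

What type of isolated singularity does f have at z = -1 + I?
Write f(z) = g(z)/(z + 1 - I)^2 with g(z) = exp(2*z).
g is entire and g(-1 + I) = exp(-2 + 2*I) ≠ 0, so no factor of (z + 1 - I) cancels: the Laurent expansion of f about z = -1 + I starts at the power -2, i.e. lim_{z→z₀} (z - z₀)^2 f(z) = exp(-2 + 2*I) is finite and nonzero.
So z = -1 + I is a pole of order 2.

Final answer: pole of order 2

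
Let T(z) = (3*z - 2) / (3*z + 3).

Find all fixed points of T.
T(z) = z means 3*z - 2 = z*(3*z + 3), i.e.
  3*z^2 + 2 = 0.
Discriminant: (0)^2 - 4*(3)*(2) = -24, so the roots are complex conjugates.
  z = (0 ± I*sqrt(24))/(2*(3))
Fixed points: {-sqrt(6)*I/3, sqrt(6)*I/3}

Final answer: {-sqrt(6)*I/3, sqrt(6)*I/3}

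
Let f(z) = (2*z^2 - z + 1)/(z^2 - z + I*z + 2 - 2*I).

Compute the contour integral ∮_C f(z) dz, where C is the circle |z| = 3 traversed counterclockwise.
By the residue theorem, ∮_C f(z) dz = 2πi · (sum of the residues of f at the poles inside |z| = 3).

The denominator factors as (z - 1 - I)*(z + 2*I), so the singularities of f are simple poles at z = 1 + I, z = -2*I.
  |1 + I|² = 2 < 9 = 3², so this pole is inside the contour.
  |-2*I|² = 4 < 9 = 3², so this pole is inside the contour.

With P(z) = 2*z^2 - z + 1 and Q(z) = z^2 - z + I*z + 2 - 2*I, each pole is simple, so Res(f, z₀) = P(z₀)/Q'(z₀) with Q'(z) = 2*z - 1 + I.
  Res(f, 1 + I) = P(1 + I)/Q'(1 + I) = (3*I)/(1 + 3*I) = 9/10 + 3*I/10
  Res(f, -2*I) = P(-2*I)/Q'(-2*I) = (-7 + 2*I)/(-1 - 3*I) = 1/10 - 23*I/10

Sum of residues inside C: 1 - 2*I
∮_C f(z) dz = 2πi · (1 - 2*I) = pi*(4 + 2*I)

Final answer: pi*(4 + 2*I)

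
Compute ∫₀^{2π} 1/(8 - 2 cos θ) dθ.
Call the integral J. The integrand is 2π-periodic and we integrate over a full period, so shifting θ does not change the value (θ → θ + π flips the sign of the trig term). Hence
  J = ∫₀^{2π} dθ/(8 + 2 cos θ).
Put z = e^{iθ}: then cos θ = (z + 1/z)/2, dθ = dz/(iz), and z runs once counterclockwise around |z| = 1:
  J = ∮_{|z|=1} 1/(8 + 2*(z + 1/z)/2) · dz/(iz) = (2/i) ∮_{|z|=1} dz/(2*z^2 + 16*z + 2).
The roots of 2*z^2 + 16*z + 2 are z = (-8 ± sqrt(8^2 - 2^2))/2, with sqrt(60) = 2*sqrt(15); their product is 1, so only z₊ = -4 + sqrt(15) lies inside the unit circle (z₋ = -4 - sqrt(15) lies outside).
z₊ is a simple zero of q(z) = 2*z^2 + 16*z + 2, so Res(1/q, z₊) = 1/q'(z₊) with q'(z) = 4*z + 16; and q'(z₊) = 2*(z₊ - z₋) = 4*sqrt(15).
Therefore J = (2/i) · 2πi · 1/(4*sqrt(15)) = 2*pi/(2*sqrt(15)) = sqrt(15)*pi/15

Final answer: sqrt(15)*pi/15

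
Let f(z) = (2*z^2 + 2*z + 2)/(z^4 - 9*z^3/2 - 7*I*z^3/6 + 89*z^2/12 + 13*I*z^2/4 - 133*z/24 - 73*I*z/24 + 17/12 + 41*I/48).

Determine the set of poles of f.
The singularities of f are the zeros of the denominator. Factoring,
  z^4 - 9*z^3/2 - 7*I*z^3/6 + 89*z^2/12 + 13*I*z^2/4 - 133*z/24 - 73*I*z/24 + 17/12 + 41*I/48 = (z - 1/2)*(z - 3/2 - I)*(z - 1 + I/2)*(z - 3/2 - 2*I/3)
so the candidates are z = 1/2, z = 3/2 + I, z = 1 - I/2, z = 3/2 + 2*I/3.

Check the numerator P(z) = 2*z^2 + 2*z + 2 at each one:
  P(1/2) = 7/2 ≠ 0, so z = 1/2 is a (simple) pole.
  P(3/2 + I) = 15/2 + 8*I ≠ 0, so z = 3/2 + I is a (simple) pole.
  P(1 - I/2) = 11/2 - 3*I ≠ 0, so z = 1 - I/2 is a (simple) pole.
  P(3/2 + 2*I/3) = 155/18 + 16*I/3 ≠ 0, so z = 3/2 + 2*I/3 is a (simple) pole.

Poles of f: {1/2, 1 - I/2, 3/2 + 2*I/3, 3/2 + I}

Final answer: {1/2, 1 - I/2, 3/2 + 2*I/3, 3/2 + I}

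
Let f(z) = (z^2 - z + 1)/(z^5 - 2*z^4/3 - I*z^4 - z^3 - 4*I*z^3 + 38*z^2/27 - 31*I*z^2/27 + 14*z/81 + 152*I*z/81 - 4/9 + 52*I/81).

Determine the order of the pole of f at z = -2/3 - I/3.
3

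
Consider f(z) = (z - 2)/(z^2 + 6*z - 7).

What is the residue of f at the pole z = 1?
Write f(z) = P(z)/Q(z) with P(z) = z - 2 and Q(z) = z^2 + 6*z - 7.
The denominator factors as Q(z) = (z + 7)*(z - 1), so z = 1 is a simple zero of Q and P is analytic there; z = 1 is therefore a simple pole and
  Res(f, z₀) = P(z₀)/Q'(z₀).

Q'(z) = 2*z + 6, so Q'(1) = 8.
P(1) = -1.

Res(f, 1) = (-1)/(8) = -1/8

Final answer: -1/8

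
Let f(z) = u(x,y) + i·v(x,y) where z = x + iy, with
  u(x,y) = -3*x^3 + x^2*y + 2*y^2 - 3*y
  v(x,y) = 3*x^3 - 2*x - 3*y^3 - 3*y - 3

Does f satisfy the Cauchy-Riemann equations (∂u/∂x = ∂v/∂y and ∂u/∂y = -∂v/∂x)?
∂u/∂x = -9*x^2 + 2*x*y
∂v/∂y = -9*y^2 - 3
∂u/∂y = x^2 + 4*y - 3
∂v/∂x = 9*x^2 - 2
∂u/∂x ≠ ∂v/∂y and ∂u/∂y ≠ -∂v/∂x; the Cauchy-Riemann equations are not satisfied, so f is not analytic.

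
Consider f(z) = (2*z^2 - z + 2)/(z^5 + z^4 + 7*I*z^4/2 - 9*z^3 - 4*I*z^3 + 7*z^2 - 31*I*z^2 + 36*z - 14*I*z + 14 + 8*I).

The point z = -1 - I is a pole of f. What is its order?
Factor the denominator:
  z^5 + z^4 + 7*I*z^4/2 - 9*z^3 - 4*I*z^3 + 7*z^2 - 31*I*z^2 + 36*z - 14*I*z + 14 + 8*I = (z + 1 + I)^3*(z - 3 - I)*(z + 1 + 3*I/2)

The numerator P(z) = 2*z^2 - z + 2 has P(-1 - I) = 3 + 5*I ≠ 0, so no factor of (z + 1 + I) cancels.
Near z = -1 - I we can therefore write f(z) = g(z)/(z + 1 + I)^3 with g analytic at -1 - I and g(-1 - I) ≠ 0 (g is the numerator divided by the remaining denominator factors).

Hence z = -1 - I is a pole of order 3.

Final answer: 3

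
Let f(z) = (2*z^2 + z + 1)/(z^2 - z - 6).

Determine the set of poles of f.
The singularities of f are the zeros of the denominator. Factoring,
  z^2 - z - 6 = (z + 2)*(z - 3)
so the candidates are z = -2, z = 3.

Check the numerator P(z) = 2*z^2 + z + 1 at each one:
  P(-2) = 7 ≠ 0, so z = -2 is a (simple) pole.
  P(3) = 22 ≠ 0, so z = 3 is a (simple) pole.

Poles of f: {-2, 3}

Final answer: {-2, 3}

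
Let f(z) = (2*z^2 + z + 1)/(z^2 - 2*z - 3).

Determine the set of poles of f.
The singularities of f are the zeros of the denominator. Factoring,
  z^2 - 2*z - 3 = (z + 1)*(z - 3)
so the candidates are z = -1, z = 3.

Check the numerator P(z) = 2*z^2 + z + 1 at each one:
  P(-1) = 2 ≠ 0, so z = -1 is a (simple) pole.
  P(3) = 22 ≠ 0, so z = 3 is a (simple) pole.

Poles of f: {-1, 3}

Final answer: {-1, 3}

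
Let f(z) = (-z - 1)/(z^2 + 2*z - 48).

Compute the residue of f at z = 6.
-1/2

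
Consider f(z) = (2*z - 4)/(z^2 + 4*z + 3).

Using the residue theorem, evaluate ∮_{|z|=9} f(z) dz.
By the residue theorem, ∮_C f(z) dz = 2πi · (sum of the residues of f at the poles inside |z| = 9).

The denominator factors as (z + 3)*(z + 1), so the singularities of f are simple poles at z = -3, z = -1.
  |-3|² = 9 < 81 = 9², so this pole is inside the contour.
  |-1|² = 1 < 81 = 9², so this pole is inside the contour.

With P(z) = 2*z - 4 and Q(z) = z^2 + 4*z + 3, each pole is simple, so Res(f, z₀) = P(z₀)/Q'(z₀) with Q'(z) = 2*z + 4.
  Res(f, -3) = P(-3)/Q'(-3) = (-10)/(-2) = 5
  Res(f, -1) = P(-1)/Q'(-1) = (-6)/(2) = -3

Sum of residues inside C: 2
∮_C f(z) dz = 2πi · (2) = 4*I*pi

Final answer: 4*I*pi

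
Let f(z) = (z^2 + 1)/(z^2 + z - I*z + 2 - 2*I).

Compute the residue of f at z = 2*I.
-3/10 + 9*I/10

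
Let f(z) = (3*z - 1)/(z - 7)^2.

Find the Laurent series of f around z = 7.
Put w = z - (7), i.e. z = w + 7. The denominator is w^2, so it suffices to rewrite the numerator in powers of w.

P(z) = 3*z - 1
P(w + 7) = 20 + 3*w

Dividing each term by w^2:
  f = 20/w^2 + 3/w

Substituting back w = z - 7:
  f(z) = 20/(z - 7)^2 + 3/(z - 7)

The series is finite because the numerator is a polynomial; the negative powers form the principal part, and the coefficient of 1/(z - 7) gives Res(f, 7) = 3.

Final answer: 20/(z - 7)^2 + 3/(z - 7)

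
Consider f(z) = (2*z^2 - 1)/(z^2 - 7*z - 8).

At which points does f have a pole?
The singularities of f are the zeros of the denominator. Factoring,
  z^2 - 7*z - 8 = (z - 8)*(z + 1)
so the candidates are z = 8, z = -1.

Check the numerator P(z) = 2*z^2 - 1 at each one:
  P(8) = 127 ≠ 0, so z = 8 is a (simple) pole.
  P(-1) = 1 ≠ 0, so z = -1 is a (simple) pole.

Poles of f: {-1, 8}

Final answer: {-1, 8}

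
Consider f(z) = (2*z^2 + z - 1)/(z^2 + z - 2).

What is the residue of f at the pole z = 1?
Write f(z) = P(z)/Q(z) with P(z) = 2*z^2 + z - 1 and Q(z) = z^2 + z - 2.
The denominator factors as Q(z) = (z - 1)*(z + 2), so z = 1 is a simple zero of Q and P is analytic there; z = 1 is therefore a simple pole and
  Res(f, z₀) = P(z₀)/Q'(z₀).

Q'(z) = 2*z + 1, so Q'(1) = 3.
P(1) = 2.

Res(f, 1) = (2)/(3) = 2/3

Final answer: 2/3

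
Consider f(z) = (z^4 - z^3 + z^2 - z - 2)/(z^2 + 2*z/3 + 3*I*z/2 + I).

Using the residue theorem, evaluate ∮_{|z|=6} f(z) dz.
By the residue theorem, ∮_C f(z) dz = 2πi · (sum of the residues of f at the poles inside |z| = 6).

The denominator factors as (z + 2/3)*(z + 3*I/2), so the singularities of f are simple poles at z = -2/3, z = -3*I/2.
  |-2/3|² = 4/9 < 36 = 6², so this pole is inside the contour.
  |-3*I/2|² = 9/4 < 36 = 6², so this pole is inside the contour.

With P(z) = z^4 - z^3 + z^2 - z - 2 and Q(z) = z^2 + 2*z/3 + 3*I*z/2 + I, each pole is simple, so Res(f, z₀) = P(z₀)/Q'(z₀) with Q'(z) = 2*z + 2/3 + 3*I/2.
  Res(f, -2/3) = P(-2/3)/Q'(-2/3) = (-32/81)/(-2/3 + 3*I/2) = 256/2619 + 64*I/291
  Res(f, -3*I/2) = P(-3*I/2)/Q'(-3*I/2) = (13/16 - 15*I/8)/(2/3 - 3*I/2) = 483/388 - 9*I/776

Sum of residues inside C: 145/108 + 5*I/24
∮_C f(z) dz = 2πi · (145/108 + 5*I/24) = pi*(-5/12 + 145*I/54)

Final answer: pi*(-5/12 + 145*I/54)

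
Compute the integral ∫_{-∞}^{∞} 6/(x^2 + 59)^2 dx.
3*sqrt(59)*pi/3481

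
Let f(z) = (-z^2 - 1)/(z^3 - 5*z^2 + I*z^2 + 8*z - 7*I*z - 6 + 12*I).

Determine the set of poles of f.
{-2*I, 2 + I, 3}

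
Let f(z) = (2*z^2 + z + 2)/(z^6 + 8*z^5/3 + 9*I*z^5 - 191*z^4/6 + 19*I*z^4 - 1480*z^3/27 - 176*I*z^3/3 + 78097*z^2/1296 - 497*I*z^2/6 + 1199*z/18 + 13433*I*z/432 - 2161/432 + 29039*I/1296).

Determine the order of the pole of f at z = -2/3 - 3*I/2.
Factor the denominator:
  z^6 + 8*z^5/3 + 9*I*z^5 - 191*z^4/6 + 19*I*z^4 - 1480*z^3/27 - 176*I*z^3/3 + 78097*z^2/1296 - 497*I*z^2/6 + 1199*z/18 + 13433*I*z/432 - 2161/432 + 29039*I/1296 = (z + 2/3 + 3*I/2)^4*(z - 1 + I)*(z + 1 + 2*I)

The numerator P(z) = 2*z^2 + z + 2 has P(-2/3 - 3*I/2) = -41/18 + 5*I/2 ≠ 0, so no factor of (z + 2/3 + 3*I/2) cancels.
Near z = -2/3 - 3*I/2 we can therefore write f(z) = g(z)/(z + 2/3 + 3*I/2)^4 with g analytic at -2/3 - 3*I/2 and g(-2/3 - 3*I/2) ≠ 0 (g is the numerator divided by the remaining denominator factors).

Hence z = -2/3 - 3*I/2 is a pole of order 4.

Final answer: 4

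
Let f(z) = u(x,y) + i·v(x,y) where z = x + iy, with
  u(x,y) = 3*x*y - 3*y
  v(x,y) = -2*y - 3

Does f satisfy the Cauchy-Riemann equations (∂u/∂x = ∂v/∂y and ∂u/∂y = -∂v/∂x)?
∂u/∂x = 3*y
∂v/∂y = -2
∂u/∂y = 3*x - 3
∂v/∂x = 0
∂u/∂x ≠ ∂v/∂y and ∂u/∂y ≠ -∂v/∂x; the Cauchy-Riemann equations are not satisfied, so f is not analytic.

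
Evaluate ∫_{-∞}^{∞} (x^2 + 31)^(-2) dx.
Let f(z) = (z^2 + 31)^(-2). The denominator has no real zeros and deg Q - deg P = 4 ≥ 2, so the integral of f over the upper semicircle |z| = R tends to 0 as R → ∞. Closing the contour in the upper half-plane,
  ∫_{-∞}^{∞} f(x) dx = 2πi · Σ Res(f, z_k)  over the poles with Im z_k > 0.

Zeros of the denominator: z^2 + 31 = 0 gives z = ±sqrt(31)*I.
Upper half-plane: z = sqrt(31)*I (a pole of order 2).

Write f(z) = g(z)/(z - sqrt(31)*I)^2 with g(z) = (z + sqrt(31)*I)^(-2). For a double pole, Res(f, z₀) = g'(z₀):
  g'(z) = -2/(z + sqrt(31)*I)^3
  Res(f, sqrt(31)*I) = g'(sqrt(31)*I) = -sqrt(31)*I/3844

∫_{-∞}^{∞} f(x) dx = 2πi · (-sqrt(31)*I/3844) = sqrt(31)*pi/1922

Final answer: sqrt(31)*pi/1922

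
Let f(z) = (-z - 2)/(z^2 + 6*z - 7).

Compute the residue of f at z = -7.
Write f(z) = P(z)/Q(z) with P(z) = -z - 2 and Q(z) = z^2 + 6*z - 7.
The denominator factors as Q(z) = (z + 7)*(z - 1), so z = -7 is a simple zero of Q and P is analytic there; z = -7 is therefore a simple pole and
  Res(f, z₀) = P(z₀)/Q'(z₀).

Q'(z) = 2*z + 6, so Q'(-7) = -8.
P(-7) = 5.

Res(f, -7) = (5)/(-8) = -5/8

Final answer: -5/8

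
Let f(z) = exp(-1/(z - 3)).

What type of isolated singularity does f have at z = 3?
Let u = z - 3. Then
  e^(-1/u) = Σ_{k≥0} (-1)^k/(k!·u^k) = 1 - 1/u + 1/(2*u^2) - 1/(6*u^3) + ...
which has infinitely many negative powers of u, so exp(-1/(z - 3)) has an essential singularity at z = 3.
So the singularity is essential.

Final answer: essential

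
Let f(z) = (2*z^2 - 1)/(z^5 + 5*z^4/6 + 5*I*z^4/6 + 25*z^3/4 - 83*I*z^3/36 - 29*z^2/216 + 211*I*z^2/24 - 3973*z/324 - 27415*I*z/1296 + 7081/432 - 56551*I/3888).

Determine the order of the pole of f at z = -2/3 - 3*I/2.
Factor the denominator:
  z^5 + 5*z^4/6 + 5*I*z^4/6 + 25*z^3/4 - 83*I*z^3/36 - 29*z^2/216 + 211*I*z^2/24 - 3973*z/324 - 27415*I*z/1296 + 7081/432 - 56551*I/3888 = (z + 2/3 + 3*I/2)^3*(z + 1/3 - 3*I)*(z - 3/2 - 2*I/3)

The numerator P(z) = 2*z^2 - 1 has P(-2/3 - 3*I/2) = -83/18 + 4*I ≠ 0, so no factor of (z + 2/3 + 3*I/2) cancels.
Near z = -2/3 - 3*I/2 we can therefore write f(z) = g(z)/(z + 2/3 + 3*I/2)^3 with g analytic at -2/3 - 3*I/2 and g(-2/3 - 3*I/2) ≠ 0 (g is the numerator divided by the remaining denominator factors).

Hence z = -2/3 - 3*I/2 is a pole of order 3.

Final answer: 3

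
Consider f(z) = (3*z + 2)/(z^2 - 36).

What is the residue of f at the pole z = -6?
Write f(z) = P(z)/Q(z) with P(z) = 3*z + 2 and Q(z) = z^2 - 36.
The denominator factors as Q(z) = (z + 6)*(z - 6), so z = -6 is a simple zero of Q and P is analytic there; z = -6 is therefore a simple pole and
  Res(f, z₀) = P(z₀)/Q'(z₀).

Q'(z) = 2*z, so Q'(-6) = -12.
P(-6) = -16.

Res(f, -6) = (-16)/(-12) = 4/3

Final answer: 4/3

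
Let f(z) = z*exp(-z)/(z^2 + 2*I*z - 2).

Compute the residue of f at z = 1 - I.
Write f(z) = P(z)/Q(z) with P(z) = z*exp(-z) and Q(z) = z^2 + 2*I*z - 2.
The denominator factors as Q(z) = (z + 1 + I)*(z - 1 + I), so z = 1 - I is a simple zero of Q and P is analytic there; z = 1 - I is therefore a simple pole and
  Res(f, z₀) = P(z₀)/Q'(z₀).

Q'(z) = 2*z + 2*I, so Q'(1 - I) = 2.
P(1 - I) = (1 - I)*exp(-1 + I).

Res(f, 1 - I) = ((1 - I)*exp(-1 + I))/(2) = (1/2 - I/2)*exp(-1 + I)

Final answer: (1/2 - I/2)*exp(-1 + I)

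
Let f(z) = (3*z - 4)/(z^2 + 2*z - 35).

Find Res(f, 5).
Write f(z) = P(z)/Q(z) with P(z) = 3*z - 4 and Q(z) = z^2 + 2*z - 35.
The denominator factors as Q(z) = (z - 5)*(z + 7), so z = 5 is a simple zero of Q and P is analytic there; z = 5 is therefore a simple pole and
  Res(f, z₀) = P(z₀)/Q'(z₀).

Q'(z) = 2*z + 2, so Q'(5) = 12.
P(5) = 11.

Res(f, 5) = (11)/(12) = 11/12

Final answer: 11/12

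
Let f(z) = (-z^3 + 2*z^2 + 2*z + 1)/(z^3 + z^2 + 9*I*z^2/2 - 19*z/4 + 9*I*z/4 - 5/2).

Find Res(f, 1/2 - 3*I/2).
Write f(z) = P(z)/Q(z) with P(z) = -z^3 + 2*z^2 + 2*z + 1 and Q(z) = z^3 + z^2 + 9*I*z^2/2 - 19*z/4 + 9*I*z/4 - 5/2.
The denominator factors as Q(z) = (z + 1/2)*(z - 1/2 + 3*I/2)*(z + 1 + 3*I), so z = 1/2 - 3*I/2 is a simple zero of Q and P is analytic there; z = 1/2 - 3*I/2 is therefore a simple pole and
  Res(f, z₀) = P(z₀)/Q'(z₀).

Q'(z) = 3*z^2 + 2*z + 9*I*z - 19/4 + 9*I/4, so Q'(1/2 - 3*I/2) = 15/4 - 3*I/4.
P(1/2 - 3*I/2) = 5/4 - 33*I/4.

Res(f, 1/2 - 3*I/2) = (5/4 - 33*I/4)/(15/4 - 3*I/4) = 29/39 - 80*I/39

Final answer: 29/39 - 80*I/39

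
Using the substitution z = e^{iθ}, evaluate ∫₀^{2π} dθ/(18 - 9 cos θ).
Call the integral J. The integrand is 2π-periodic and we integrate over a full period, so shifting θ does not change the value (θ → θ + π flips the sign of the trig term). Hence
  J = ∫₀^{2π} dθ/(18 + 9 cos θ).
Put z = e^{iθ}: then cos θ = (z + 1/z)/2, dθ = dz/(iz), and z runs once counterclockwise around |z| = 1:
  J = ∮_{|z|=1} 1/(18 + 9*(z + 1/z)/2) · dz/(iz) = (2/i) ∮_{|z|=1} dz/(9*z^2 + 36*z + 9).
The roots of 9*z^2 + 36*z + 9 are z = (-18 ± sqrt(18^2 - 9^2))/9, with sqrt(243) = 9*sqrt(3); their product is 1, so only z₊ = -2 + sqrt(3) lies inside the unit circle (z₋ = -2 - sqrt(3) lies outside).
z₊ is a simple zero of q(z) = 9*z^2 + 36*z + 9, so Res(1/q, z₊) = 1/q'(z₊) with q'(z) = 18*z + 36; and q'(z₊) = 9*(z₊ - z₋) = 18*sqrt(3).
Therefore J = (2/i) · 2πi · 1/(18*sqrt(3)) = 2*pi/(9*sqrt(3)) = 2*sqrt(3)*pi/27

Final answer: 2*sqrt(3)*pi/27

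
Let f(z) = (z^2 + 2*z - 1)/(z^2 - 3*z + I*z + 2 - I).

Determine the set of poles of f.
{1, 2 - I}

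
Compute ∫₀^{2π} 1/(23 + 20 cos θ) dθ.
Let J = ∫₀^{2π} dθ/(23 + 20 cos θ).
Put z = e^{iθ}: then cos θ = (z + 1/z)/2, dθ = dz/(iz), and z runs once counterclockwise around |z| = 1:
  J = ∮_{|z|=1} 1/(23 + 20*(z + 1/z)/2) · dz/(iz) = (2/i) ∮_{|z|=1} dz/(20*z^2 + 46*z + 20).
The roots of 20*z^2 + 46*z + 20 are z = (-23 ± sqrt(23^2 - 20^2))/20, with sqrt(129) = sqrt(129); their product is 1, so only z₊ = -23/20 + sqrt(129)/20 lies inside the unit circle (z₋ = -23/20 - sqrt(129)/20 lies outside).
z₊ is a simple zero of q(z) = 20*z^2 + 46*z + 20, so Res(1/q, z₊) = 1/q'(z₊) with q'(z) = 40*z + 46; and q'(z₊) = 20*(z₊ - z₋) = 2*sqrt(129).
Therefore J = (2/i) · 2πi · 1/(2*sqrt(129)) = 2*pi/(sqrt(129)) = 2*sqrt(129)*pi/129

Final answer: 2*sqrt(129)*pi/129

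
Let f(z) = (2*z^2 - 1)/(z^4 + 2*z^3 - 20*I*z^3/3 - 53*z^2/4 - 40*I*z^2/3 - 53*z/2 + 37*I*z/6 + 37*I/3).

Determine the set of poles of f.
The singularities of f are the zeros of the denominator. Factoring,
  z^4 + 2*z^3 - 20*I*z^3/3 - 53*z^2/4 - 40*I*z^2/3 - 53*z/2 + 37*I*z/6 + 37*I/3 = (z - 2*I/3)*(z + 2)*(z - 1/2 - 3*I)*(z + 1/2 - 3*I)
so the candidates are z = 2*I/3, z = -2, z = 1/2 + 3*I, z = -1/2 + 3*I.

Check the numerator P(z) = 2*z^2 - 1 at each one:
  P(2*I/3) = -17/9 ≠ 0, so z = 2*I/3 is a (simple) pole.
  P(-2) = 7 ≠ 0, so z = -2 is a (simple) pole.
  P(1/2 + 3*I) = -37/2 + 6*I ≠ 0, so z = 1/2 + 3*I is a (simple) pole.
  P(-1/2 + 3*I) = -37/2 - 6*I ≠ 0, so z = -1/2 + 3*I is a (simple) pole.

Poles of f: {-2, -1/2 + 3*I, 2*I/3, 1/2 + 3*I}

Final answer: {-2, -1/2 + 3*I, 2*I/3, 1/2 + 3*I}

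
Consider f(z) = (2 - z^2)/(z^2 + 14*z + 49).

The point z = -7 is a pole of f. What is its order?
Factor the denominator:
  z^2 + 14*z + 49 = (z + 7)^2

The numerator P(z) = 2 - z^2 has P(-7) = -47 ≠ 0, so no factor of (z + 7) cancels.
Near z = -7 we can therefore write f(z) = g(z)/(z + 7)^2 with g analytic at -7 and g(-7) ≠ 0 (g is just the numerator).

Hence z = -7 is a pole of order 2.

Final answer: 2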